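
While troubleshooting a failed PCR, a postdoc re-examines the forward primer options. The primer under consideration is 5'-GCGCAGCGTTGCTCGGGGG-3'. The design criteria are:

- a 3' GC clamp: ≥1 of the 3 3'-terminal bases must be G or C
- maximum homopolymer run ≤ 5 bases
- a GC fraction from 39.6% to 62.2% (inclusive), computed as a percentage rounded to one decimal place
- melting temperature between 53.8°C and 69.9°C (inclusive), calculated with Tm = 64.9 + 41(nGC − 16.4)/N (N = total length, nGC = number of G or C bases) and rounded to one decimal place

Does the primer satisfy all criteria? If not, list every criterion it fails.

Base counts: A=1, T=3, G=10, C=5 (length 19).
GC clamp: 3' end GGG has 3 G/C ✓
homopolymer run: longest run = 5 ✓
GC content: GC 15/19 = 78.9%, outside 39.6–62.2% ✗
Tm: Tm = 64.9 + 41·(15 − 16.4)/19 = 61.9°C ✓

Fails: GC content.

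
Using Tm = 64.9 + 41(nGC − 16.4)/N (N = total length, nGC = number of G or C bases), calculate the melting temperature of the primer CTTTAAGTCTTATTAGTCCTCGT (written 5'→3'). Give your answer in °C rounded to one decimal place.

Base counts: A=4, T=11, G=3, C=5; G+C = 8, N = 23.
Tm = 64.9 + 41·(8 − 16.4)/23 = 64.9 + -344.40/23 = 49.9°C.

49.9°C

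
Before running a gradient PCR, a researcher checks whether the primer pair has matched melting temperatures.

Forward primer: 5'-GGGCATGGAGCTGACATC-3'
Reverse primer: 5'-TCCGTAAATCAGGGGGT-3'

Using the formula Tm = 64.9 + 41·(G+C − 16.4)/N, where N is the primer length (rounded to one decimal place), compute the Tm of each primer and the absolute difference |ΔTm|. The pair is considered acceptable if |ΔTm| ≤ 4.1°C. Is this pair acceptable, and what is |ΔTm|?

Forward: G+C = 11, N = 18 → Tm = 64.9 + 41·(11 − 16.4)/18 = 52.6°C.
Reverse: G+C = 9, N = 17 → Tm = 64.9 + 41·(9 − 16.4)/17 = 47.1°C.
|ΔTm| = |52.6 − 47.1| = 5.5°C, > 4.1°C.

|ΔTm| = 5.5°C; the pair is not acceptable.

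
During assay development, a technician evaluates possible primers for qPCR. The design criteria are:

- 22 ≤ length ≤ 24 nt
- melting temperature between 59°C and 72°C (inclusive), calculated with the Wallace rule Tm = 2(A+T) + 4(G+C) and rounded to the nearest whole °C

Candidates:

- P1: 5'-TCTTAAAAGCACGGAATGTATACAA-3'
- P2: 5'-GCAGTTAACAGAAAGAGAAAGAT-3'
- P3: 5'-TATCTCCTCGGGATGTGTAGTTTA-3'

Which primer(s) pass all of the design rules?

P1 (25 nt, A=11 T=6 G=4 C=4): length 25, outside 22–24 ✗; Tm = 2·17 + 4·8 = 66°C ✓ — fails.
P2 (23 nt, A=12 T=3 G=6 C=2): length 23 ✓; Tm = 2·15 + 4·8 = 62°C ✓ — passes.
P3 (24 nt, A=4 T=10 G=6 C=4): length 24 ✓; Tm = 2·14 + 4·10 = 68°C ✓ — passes.

P2 and P3.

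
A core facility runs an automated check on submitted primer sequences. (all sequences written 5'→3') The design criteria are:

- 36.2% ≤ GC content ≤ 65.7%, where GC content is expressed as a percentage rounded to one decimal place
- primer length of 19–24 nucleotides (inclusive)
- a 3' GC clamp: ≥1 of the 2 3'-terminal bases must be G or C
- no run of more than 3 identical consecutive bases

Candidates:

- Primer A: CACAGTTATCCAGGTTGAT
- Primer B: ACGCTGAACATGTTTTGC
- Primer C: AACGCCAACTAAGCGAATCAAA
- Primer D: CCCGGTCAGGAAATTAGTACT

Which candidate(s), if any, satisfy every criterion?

Primer A (19 nt, A=5 T=6 G=4 C=4): GC 8/19 = 42.1% ✓; length 19 ✓; 3' end AT has 0 G/C, need ≥1 ✗; longest run = 2 ✓ — fails.
Primer B (18 nt, A=4 T=6 G=4 C=4): GC 8/18 = 44.4% ✓; length 18, outside 19–24 ✗; 3' end GC has 2 G/C ✓; longest run = 4, exceeds 3 ✗ — fails.
Primer C (22 nt, A=11 T=2 G=3 C=6): GC 9/22 = 40.9% ✓; length 22 ✓; 3' end AA has 0 G/C, need ≥1 ✗; longest run = 3 ✓ — fails.
Primer D (21 nt, A=6 T=5 G=5 C=5): GC 10/21 = 47.6% ✓; length 21 ✓; 3' end CT has 1 G/C ✓; longest run = 3 ✓ — passes.

Primer D only.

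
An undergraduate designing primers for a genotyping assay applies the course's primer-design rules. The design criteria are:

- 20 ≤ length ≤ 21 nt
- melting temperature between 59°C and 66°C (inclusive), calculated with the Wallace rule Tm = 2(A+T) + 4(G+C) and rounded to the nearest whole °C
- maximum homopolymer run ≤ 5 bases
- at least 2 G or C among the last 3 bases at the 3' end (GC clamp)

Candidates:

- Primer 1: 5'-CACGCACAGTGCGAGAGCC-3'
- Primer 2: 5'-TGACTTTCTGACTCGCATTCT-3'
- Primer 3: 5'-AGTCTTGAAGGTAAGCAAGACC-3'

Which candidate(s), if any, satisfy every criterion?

None of the candidates satisfy all criteria.

Primer 1 (19 nt, A=5 T=1 G=6 C=7): length 19, outside 20–21 ✗; Tm = 2·6 + 4·13 = 64°C ✓; longest run = 2 ✓; 3' end GCC has 3 G/C ✓ — fails.
Primer 2 (21 nt, A=3 T=9 G=3 C=6): length 21 ✓; Tm = 2·12 + 4·9 = 60°C ✓; longest run = 3 ✓; 3' end TCT has 1 G/C, need ≥2 ✗ — fails.
Primer 3 (22 nt, A=8 T=4 G=6 C=4): length 22, outside 20–21 ✗; Tm = 2·12 + 4·10 = 64°C ✓; longest run = 2 ✓; 3' end ACC has 2 G/C ✓ — fails.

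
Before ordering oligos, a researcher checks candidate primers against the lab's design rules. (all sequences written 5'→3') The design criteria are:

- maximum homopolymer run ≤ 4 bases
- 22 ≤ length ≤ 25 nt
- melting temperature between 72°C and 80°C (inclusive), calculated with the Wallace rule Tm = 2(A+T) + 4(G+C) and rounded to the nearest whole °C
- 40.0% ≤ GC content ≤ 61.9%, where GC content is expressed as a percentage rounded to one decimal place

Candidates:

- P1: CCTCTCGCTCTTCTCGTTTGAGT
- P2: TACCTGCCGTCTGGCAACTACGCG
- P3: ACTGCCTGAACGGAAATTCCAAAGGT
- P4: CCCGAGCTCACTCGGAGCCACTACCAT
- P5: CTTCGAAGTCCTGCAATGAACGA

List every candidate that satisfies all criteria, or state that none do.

None of the candidates satisfy all criteria.

P1 (23 nt, A=1 T=10 G=4 C=8): longest run = 3 ✓; length 23 ✓; Tm = 2·11 + 4·12 = 70°C, outside 72–80°C ✗; GC 12/23 = 52.2% ✓ — fails.
P2 (24 nt, A=4 T=5 G=6 C=9): longest run = 2 ✓; length 24 ✓; Tm = 2·9 + 4·15 = 78°C ✓; GC 15/24 = 62.5%, outside 40.0–61.9% ✗ — fails.
P3 (26 nt, A=9 T=5 G=6 C=6): longest run = 3 ✓; length 26, outside 22–25 ✗; Tm = 2·14 + 4·12 = 76°C ✓; GC 12/26 = 46.2% ✓ — fails.
P4 (27 nt, A=6 T=4 G=5 C=12): longest run = 3 ✓; length 27, outside 22–25 ✗; Tm = 2·10 + 4·17 = 88°C, outside 72–80°C ✗; GC 17/27 = 63.0%, outside 40.0–61.9% ✗ — fails.
P5 (23 nt, A=7 T=5 G=5 C=6): longest run = 2 ✓; length 23 ✓; Tm = 2·12 + 4·11 = 68°C, outside 72–80°C ✗; GC 11/23 = 47.8% ✓ — fails.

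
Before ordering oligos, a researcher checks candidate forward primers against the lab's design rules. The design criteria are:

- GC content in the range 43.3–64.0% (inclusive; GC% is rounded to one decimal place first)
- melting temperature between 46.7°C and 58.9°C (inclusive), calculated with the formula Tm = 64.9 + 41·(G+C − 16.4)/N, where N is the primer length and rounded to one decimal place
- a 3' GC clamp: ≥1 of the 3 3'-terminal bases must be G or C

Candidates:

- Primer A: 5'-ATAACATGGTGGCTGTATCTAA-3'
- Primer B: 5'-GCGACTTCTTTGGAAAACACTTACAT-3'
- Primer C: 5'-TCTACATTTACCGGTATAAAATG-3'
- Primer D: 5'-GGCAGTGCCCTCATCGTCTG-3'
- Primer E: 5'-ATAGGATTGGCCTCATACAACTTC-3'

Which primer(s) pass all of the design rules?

Primer A (22 nt, A=7 T=7 G=5 C=3): GC 8/22 = 36.4%, outside 43.3–64.0% ✗; Tm = 64.9 + 41·(8 − 16.4)/22 = 49.2°C ✓; 3' end TAA has 0 G/C, need ≥1 ✗ — fails.
Primer B (26 nt, A=8 T=8 G=4 C=6): GC 10/26 = 38.5%, outside 43.3–64.0% ✗; Tm = 64.9 + 41·(10 − 16.4)/26 = 54.8°C ✓; 3' end CAT has 1 G/C ✓ — fails.
Primer C (23 nt, A=8 T=8 G=3 C=4): GC 7/23 = 30.4%, outside 43.3–64.0% ✗; Tm = 64.9 + 41·(7 − 16.4)/23 = 48.1°C ✓; 3' end ATG has 1 G/C ✓ — fails.
Primer D (20 nt, A=2 T=5 G=6 C=7): GC 13/20 = 65.0%, outside 43.3–64.0% ✗; Tm = 64.9 + 41·(13 − 16.4)/20 = 57.9°C ✓; 3' end CTG has 2 G/C ✓ — fails.
Primer E (24 nt, A=7 T=7 G=4 C=6): GC 10/24 = 41.7%, outside 43.3–64.0% ✗; Tm = 64.9 + 41·(10 − 16.4)/24 = 54.0°C ✓; 3' end TTC has 1 G/C ✓ — fails.

None of the candidates satisfy all criteria.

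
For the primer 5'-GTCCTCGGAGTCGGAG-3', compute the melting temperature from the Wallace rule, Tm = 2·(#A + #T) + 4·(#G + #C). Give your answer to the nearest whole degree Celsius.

Base counts: A=2, T=3, G=7, C=4 (length 16).
Tm = 2·(2+3) + 4·(7+4) = 2·5 + 4·11 = 10 + 44 = 54°C.

54°C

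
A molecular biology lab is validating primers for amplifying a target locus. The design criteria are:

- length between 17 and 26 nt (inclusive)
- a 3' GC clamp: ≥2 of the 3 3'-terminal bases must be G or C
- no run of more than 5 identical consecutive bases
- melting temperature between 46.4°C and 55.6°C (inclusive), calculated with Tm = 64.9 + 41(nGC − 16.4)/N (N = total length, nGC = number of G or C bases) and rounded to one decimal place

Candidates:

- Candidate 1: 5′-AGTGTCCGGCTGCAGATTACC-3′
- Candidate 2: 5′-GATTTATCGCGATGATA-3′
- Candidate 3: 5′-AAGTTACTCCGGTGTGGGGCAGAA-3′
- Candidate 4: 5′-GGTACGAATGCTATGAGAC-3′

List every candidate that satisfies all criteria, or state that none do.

Candidate 1 (21 nt, A=4 T=5 G=6 C=6): length 21 ✓; 3' end ACC has 2 G/C ✓; longest run = 2 ✓; Tm = 64.9 + 41·(12 − 16.4)/21 = 56.3°C, outside 46.4–55.6°C ✗ — fails.
Candidate 2 (17 nt, A=5 T=6 G=4 C=2): length 17 ✓; 3' end ATA has 0 G/C, need ≥2 ✗; longest run = 3 ✓; Tm = 64.9 + 41·(6 − 16.4)/17 = 39.8°C, outside 46.4–55.6°C ✗ — fails.
Candidate 3 (24 nt, A=6 T=5 G=9 C=4): length 24 ✓; 3' end GAA has 1 G/C, need ≥2 ✗; longest run = 4 ✓; Tm = 64.9 + 41·(13 − 16.4)/24 = 59.1°C, outside 46.4–55.6°C ✗ — fails.
Candidate 4 (19 nt, A=6 T=4 G=6 C=3): length 19 ✓; 3' end GAC has 2 G/C ✓; longest run = 2 ✓; Tm = 64.9 + 41·(9 − 16.4)/19 = 48.9°C ✓ — passes.

Candidate 4 only.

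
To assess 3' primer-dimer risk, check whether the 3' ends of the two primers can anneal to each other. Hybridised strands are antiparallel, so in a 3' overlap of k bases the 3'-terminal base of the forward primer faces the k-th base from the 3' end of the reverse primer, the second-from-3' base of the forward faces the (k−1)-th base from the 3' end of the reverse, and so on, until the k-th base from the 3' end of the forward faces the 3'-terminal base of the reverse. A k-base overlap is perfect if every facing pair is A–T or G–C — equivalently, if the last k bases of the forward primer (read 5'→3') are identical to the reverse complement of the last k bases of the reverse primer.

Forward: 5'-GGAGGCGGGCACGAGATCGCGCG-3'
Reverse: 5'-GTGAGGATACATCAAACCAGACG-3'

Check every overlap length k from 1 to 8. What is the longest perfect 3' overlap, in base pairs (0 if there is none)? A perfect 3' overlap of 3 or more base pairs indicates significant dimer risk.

Last 8 bases (5'→3') — forward …ATCGCGCG, reverse …ACCAGACG.
Reverse complement of the reverse primer's last 8 bases: CGTCTGGT; its first k bases are the reverse complement of the reverse primer's last k bases, so a perfect k-base overlap needs the forward primer's last k bases to equal them.
Comparing (forward last k vs required): k=1: G vs C ✗; k=2: CG vs CG ✓; k=3: GCG vs CGT ✗; k=4: CGCG vs CGTC ✗; k=5: GCGCG vs CGTCT ✗; k=6: CGCGCG vs CGTCTG ✗; k=7: TCGCGCG vs CGTCTGG ✗; k=8: ATCGCGCG vs CGTCTGGT ✗.
Only k = 2 is perfect, so the longest perfect 3' overlap is 2.

Longest perfect overlap: 2 complementary base pairs; below the dimer-risk threshold (threshold 3).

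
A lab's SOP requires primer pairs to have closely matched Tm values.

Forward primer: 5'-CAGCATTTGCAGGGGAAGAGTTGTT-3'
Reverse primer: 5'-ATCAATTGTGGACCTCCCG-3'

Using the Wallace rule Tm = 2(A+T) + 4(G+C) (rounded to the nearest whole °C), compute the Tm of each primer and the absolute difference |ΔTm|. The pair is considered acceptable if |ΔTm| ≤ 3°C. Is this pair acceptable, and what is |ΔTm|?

Forward: A=6 T=7 G=9 C=3 → Tm = 2·13 + 4·12 = 74°C.
Reverse: A=4 T=5 G=4 C=6 → Tm = 2·9 + 4·10 = 58°C.
|ΔTm| = |74 − 58| = 16°C, > 3°C.

|ΔTm| = 16°C; the pair is not acceptable.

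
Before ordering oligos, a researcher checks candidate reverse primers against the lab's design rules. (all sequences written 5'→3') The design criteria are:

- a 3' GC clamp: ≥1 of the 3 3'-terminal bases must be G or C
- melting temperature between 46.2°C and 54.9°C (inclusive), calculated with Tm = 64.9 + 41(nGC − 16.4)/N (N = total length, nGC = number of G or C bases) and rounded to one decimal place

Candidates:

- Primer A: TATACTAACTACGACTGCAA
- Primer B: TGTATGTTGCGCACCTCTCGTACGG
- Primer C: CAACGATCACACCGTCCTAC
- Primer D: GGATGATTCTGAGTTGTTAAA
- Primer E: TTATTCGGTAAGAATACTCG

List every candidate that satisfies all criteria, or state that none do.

Primer C only.

Primer A (20 nt, A=8 T=5 G=2 C=5): 3' end CAA has 1 G/C ✓; Tm = 64.9 + 41·(7 − 16.4)/20 = 45.6°C, outside 46.2–54.9°C ✗ — fails.
Primer B (25 nt, A=3 T=8 G=7 C=7): 3' end CGG has 3 G/C ✓; Tm = 64.9 + 41·(14 − 16.4)/25 = 61.0°C, outside 46.2–54.9°C ✗ — fails.
Primer C (20 nt, A=6 T=3 G=2 C=9): 3' end TAC has 1 G/C ✓; Tm = 64.9 + 41·(11 − 16.4)/20 = 53.8°C ✓ — passes.
Primer D (21 nt, A=6 T=8 G=6 C=1): 3' end AAA has 0 G/C, need ≥1 ✗; Tm = 64.9 + 41·(7 − 16.4)/21 = 46.5°C ✓ — fails.
Primer E (20 nt, A=6 T=7 G=4 C=3): 3' end TCG has 2 G/C ✓; Tm = 64.9 + 41·(7 − 16.4)/20 = 45.6°C, outside 46.2–54.9°C ✗ — fails.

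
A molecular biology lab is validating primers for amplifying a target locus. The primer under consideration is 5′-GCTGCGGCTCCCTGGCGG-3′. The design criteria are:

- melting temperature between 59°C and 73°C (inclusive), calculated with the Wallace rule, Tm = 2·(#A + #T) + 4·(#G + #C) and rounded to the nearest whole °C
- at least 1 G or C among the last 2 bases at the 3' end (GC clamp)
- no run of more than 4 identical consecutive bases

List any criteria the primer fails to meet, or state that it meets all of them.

Base counts: A=0, T=3, G=8, C=7 (length 18).
Tm: Tm = 2·3 + 4·15 = 66°C ✓
GC clamp: 3' end GG has 2 G/C ✓
homopolymer run: longest run = 3 ✓

Meets all criteria.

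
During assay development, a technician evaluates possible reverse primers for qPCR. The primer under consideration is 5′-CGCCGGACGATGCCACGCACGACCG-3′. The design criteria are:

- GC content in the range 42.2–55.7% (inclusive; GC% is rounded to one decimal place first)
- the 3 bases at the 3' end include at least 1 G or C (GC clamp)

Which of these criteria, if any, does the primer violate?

Fails: GC content.

Base counts: A=5, T=1, G=8, C=11 (length 25).
GC content: GC 19/25 = 76.0%, outside 42.2–55.7% ✗
GC clamp: 3' end CCG has 3 G/C ✓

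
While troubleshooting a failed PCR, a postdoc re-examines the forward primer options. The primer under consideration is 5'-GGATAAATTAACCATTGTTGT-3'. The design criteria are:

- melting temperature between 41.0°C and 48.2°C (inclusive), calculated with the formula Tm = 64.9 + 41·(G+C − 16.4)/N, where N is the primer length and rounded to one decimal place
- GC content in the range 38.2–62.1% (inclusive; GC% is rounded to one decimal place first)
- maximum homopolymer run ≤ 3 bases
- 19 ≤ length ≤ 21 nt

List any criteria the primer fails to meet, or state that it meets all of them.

Base counts: A=7, T=8, G=4, C=2 (length 21).
Tm: Tm = 64.9 + 41·(6 − 16.4)/21 = 44.6°C ✓
GC content: GC 6/21 = 28.6%, outside 38.2–62.1% ✗
homopolymer run: longest run = 3 ✓
length: length 21 ✓

Fails: GC content.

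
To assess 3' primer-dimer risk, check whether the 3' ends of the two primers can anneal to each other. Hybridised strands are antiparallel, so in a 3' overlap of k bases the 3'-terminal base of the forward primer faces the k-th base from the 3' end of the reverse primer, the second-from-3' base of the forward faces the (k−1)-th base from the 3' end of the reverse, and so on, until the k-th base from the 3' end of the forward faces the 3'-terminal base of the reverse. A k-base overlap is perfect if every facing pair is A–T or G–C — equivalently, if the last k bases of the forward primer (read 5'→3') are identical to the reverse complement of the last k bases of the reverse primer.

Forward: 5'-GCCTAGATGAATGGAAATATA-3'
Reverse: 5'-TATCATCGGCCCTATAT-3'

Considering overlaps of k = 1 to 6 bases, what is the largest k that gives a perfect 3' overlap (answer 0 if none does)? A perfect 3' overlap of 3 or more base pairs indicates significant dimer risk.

Longest perfect overlap: 5 complementary base pairs; significant dimer risk (threshold 3).

Last 6 bases (5'→3') — forward …AATATA, reverse …CTATAT.
Reverse complement of the reverse primer's last 6 bases: ATATAG; its first k bases are the reverse complement of the reverse primer's last k bases, so a perfect k-base overlap needs the forward primer's last k bases to equal them.
Comparing (forward last k vs required): k=1: A vs A ✓; k=2: TA vs AT ✗; k=3: ATA vs ATA ✓; k=4: TATA vs ATAT ✗; k=5: ATATA vs ATATA ✓; k=6: AATATA vs ATATAG ✗.
Perfect overlaps at k = 1, 3, 5; the largest is 5.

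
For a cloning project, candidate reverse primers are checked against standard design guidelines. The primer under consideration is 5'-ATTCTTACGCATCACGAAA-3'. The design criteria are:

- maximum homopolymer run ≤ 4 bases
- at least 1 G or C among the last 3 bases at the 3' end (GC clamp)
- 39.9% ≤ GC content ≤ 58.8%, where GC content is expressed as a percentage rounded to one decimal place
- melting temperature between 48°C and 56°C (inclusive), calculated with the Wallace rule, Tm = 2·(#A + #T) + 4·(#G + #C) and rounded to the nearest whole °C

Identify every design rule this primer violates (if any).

Base counts: A=7, T=5, G=2, C=5 (length 19).
homopolymer run: longest run = 3 ✓
GC clamp: 3' end AAA has 0 G/C, need ≥1 ✗
GC content: GC 7/19 = 36.8%, outside 39.9–58.8% ✗
Tm: Tm = 2·12 + 4·7 = 52°C ✓

Fails: GC clamp, GC content.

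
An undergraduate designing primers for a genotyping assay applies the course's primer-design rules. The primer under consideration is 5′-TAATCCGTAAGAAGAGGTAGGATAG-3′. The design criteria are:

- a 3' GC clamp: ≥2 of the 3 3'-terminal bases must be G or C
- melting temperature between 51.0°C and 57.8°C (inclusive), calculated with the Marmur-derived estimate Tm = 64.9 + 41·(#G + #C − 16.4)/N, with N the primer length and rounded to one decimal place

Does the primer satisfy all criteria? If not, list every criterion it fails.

Base counts: A=10, T=5, G=8, C=2 (length 25).
GC clamp: 3' end TAG has 1 G/C, need ≥2 ✗
Tm: Tm = 64.9 + 41·(10 − 16.4)/25 = 54.4°C ✓

Fails: GC clamp.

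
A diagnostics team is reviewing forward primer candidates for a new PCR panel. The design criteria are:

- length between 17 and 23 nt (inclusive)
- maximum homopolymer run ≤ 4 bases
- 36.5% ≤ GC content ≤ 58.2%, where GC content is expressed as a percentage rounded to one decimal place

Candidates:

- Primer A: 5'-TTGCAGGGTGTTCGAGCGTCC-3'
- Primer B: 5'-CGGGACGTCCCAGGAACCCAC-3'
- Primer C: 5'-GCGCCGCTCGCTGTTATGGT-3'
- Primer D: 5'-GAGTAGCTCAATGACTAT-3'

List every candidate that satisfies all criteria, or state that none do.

Primer A (21 nt, A=2 T=6 G=8 C=5): length 21 ✓; longest run = 3 ✓; GC 13/21 = 61.9%, outside 36.5–58.2% ✗ — fails.
Primer B (21 nt, A=5 T=1 G=6 C=9): length 21 ✓; longest run = 3 ✓; GC 15/21 = 71.4%, outside 36.5–58.2% ✗ — fails.
Primer C (20 nt, A=1 T=6 G=7 C=6): length 20 ✓; longest run = 2 ✓; GC 13/20 = 65.0%, outside 36.5–58.2% ✗ — fails.
Primer D (18 nt, A=6 T=5 G=4 C=3): length 18 ✓; longest run = 2 ✓; GC 7/18 = 38.9% ✓ — passes.

Primer D only.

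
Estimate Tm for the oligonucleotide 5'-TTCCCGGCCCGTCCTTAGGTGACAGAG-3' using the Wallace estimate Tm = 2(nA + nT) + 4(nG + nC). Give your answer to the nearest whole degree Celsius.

Base counts: A=4, T=6, G=8, C=9 (length 27).
Tm = 2·(4+6) + 4·(8+9) = 2·10 + 4·17 = 20 + 68 = 88°C.

88°C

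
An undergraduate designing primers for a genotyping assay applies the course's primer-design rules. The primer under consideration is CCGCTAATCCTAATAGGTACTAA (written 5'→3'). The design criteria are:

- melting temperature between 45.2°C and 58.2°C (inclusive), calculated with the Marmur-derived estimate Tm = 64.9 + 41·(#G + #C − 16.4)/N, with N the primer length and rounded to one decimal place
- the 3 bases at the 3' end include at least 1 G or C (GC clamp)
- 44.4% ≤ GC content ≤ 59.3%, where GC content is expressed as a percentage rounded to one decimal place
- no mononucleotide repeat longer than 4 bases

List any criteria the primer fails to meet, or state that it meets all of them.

Fails: GC clamp, GC content.

Base counts: A=8, T=6, G=3, C=6 (length 23).
Tm: Tm = 64.9 + 41·(9 − 16.4)/23 = 51.7°C ✓
GC clamp: 3' end TAA has 0 G/C, need ≥1 ✗
GC content: GC 9/23 = 39.1%, outside 44.4–59.3% ✗
homopolymer run: longest run = 2 ✓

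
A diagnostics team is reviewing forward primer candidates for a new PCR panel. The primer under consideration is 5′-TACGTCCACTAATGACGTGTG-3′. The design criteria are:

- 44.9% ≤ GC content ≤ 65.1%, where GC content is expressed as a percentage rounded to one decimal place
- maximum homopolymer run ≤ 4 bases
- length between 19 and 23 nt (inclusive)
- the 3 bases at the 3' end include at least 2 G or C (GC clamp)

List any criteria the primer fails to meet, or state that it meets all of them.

Meets all criteria.

Base counts: A=5, T=6, G=5, C=5 (length 21).
GC content: GC 10/21 = 47.6% ✓
homopolymer run: longest run = 2 ✓
length: length 21 ✓
GC clamp: 3' end GTG has 2 G/C ✓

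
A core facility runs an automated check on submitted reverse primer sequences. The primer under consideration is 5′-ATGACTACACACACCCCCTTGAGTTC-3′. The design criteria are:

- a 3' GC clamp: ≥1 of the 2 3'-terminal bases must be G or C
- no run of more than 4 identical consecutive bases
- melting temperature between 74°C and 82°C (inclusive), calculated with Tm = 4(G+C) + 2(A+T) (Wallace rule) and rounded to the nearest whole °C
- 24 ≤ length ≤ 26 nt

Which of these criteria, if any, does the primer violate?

Base counts: A=7, T=6, G=3, C=10 (length 26).
GC clamp: 3' end TC has 1 G/C ✓
homopolymer run: longest run = 5, exceeds 4 ✗
Tm: Tm = 2·13 + 4·13 = 78°C ✓
length: length 26 ✓

Fails: homopolymer run.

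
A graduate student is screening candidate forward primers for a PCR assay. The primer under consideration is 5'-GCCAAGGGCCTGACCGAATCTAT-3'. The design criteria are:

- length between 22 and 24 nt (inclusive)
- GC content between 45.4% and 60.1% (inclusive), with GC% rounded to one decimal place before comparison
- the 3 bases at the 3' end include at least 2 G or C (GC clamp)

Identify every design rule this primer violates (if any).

Base counts: A=6, T=4, G=6, C=7 (length 23).
length: length 23 ✓
GC content: GC 13/23 = 56.5% ✓
GC clamp: 3' end TAT has 0 G/C, need ≥2 ✗

Fails: GC clamp.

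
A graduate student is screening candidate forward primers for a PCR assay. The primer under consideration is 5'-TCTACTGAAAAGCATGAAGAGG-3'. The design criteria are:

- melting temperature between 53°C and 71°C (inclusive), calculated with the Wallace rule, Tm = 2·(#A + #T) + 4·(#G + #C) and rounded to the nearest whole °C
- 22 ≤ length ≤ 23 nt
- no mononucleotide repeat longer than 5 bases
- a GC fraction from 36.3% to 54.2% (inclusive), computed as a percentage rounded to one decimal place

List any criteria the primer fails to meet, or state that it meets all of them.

Base counts: A=9, T=4, G=6, C=3 (length 22).
Tm: Tm = 2·13 + 4·9 = 62°C ✓
length: length 22 ✓
homopolymer run: longest run = 4 ✓
GC content: GC 9/22 = 40.9% ✓

Meets all criteria.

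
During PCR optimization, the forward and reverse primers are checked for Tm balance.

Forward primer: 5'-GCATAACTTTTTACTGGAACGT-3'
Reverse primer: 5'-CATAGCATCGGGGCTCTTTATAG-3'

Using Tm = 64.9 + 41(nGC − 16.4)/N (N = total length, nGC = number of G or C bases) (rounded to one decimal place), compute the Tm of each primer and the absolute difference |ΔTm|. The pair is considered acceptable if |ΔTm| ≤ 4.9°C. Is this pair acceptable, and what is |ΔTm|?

Forward: G+C = 8, N = 22 → Tm = 64.9 + 41·(8 − 16.4)/22 = 49.2°C.
Reverse: G+C = 11, N = 23 → Tm = 64.9 + 41·(11 − 16.4)/23 = 55.3°C.
|ΔTm| = |49.2 − 55.3| = 6.1°C, > 4.9°C.

|ΔTm| = 6.1°C; the pair is not acceptable.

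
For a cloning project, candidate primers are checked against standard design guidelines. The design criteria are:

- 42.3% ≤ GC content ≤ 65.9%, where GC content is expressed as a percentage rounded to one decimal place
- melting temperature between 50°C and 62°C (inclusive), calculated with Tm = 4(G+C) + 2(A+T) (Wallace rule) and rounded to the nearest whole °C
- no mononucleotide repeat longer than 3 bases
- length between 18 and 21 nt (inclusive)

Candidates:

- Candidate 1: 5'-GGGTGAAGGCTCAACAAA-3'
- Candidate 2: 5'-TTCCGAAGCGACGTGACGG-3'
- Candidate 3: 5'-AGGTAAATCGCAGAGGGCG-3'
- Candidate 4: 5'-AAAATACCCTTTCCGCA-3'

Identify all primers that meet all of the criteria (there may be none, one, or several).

Candidate 1 (18 nt, A=7 T=2 G=6 C=3): GC 9/18 = 50.0% ✓; Tm = 2·9 + 4·9 = 54°C ✓; longest run = 3 ✓; length 18 ✓ — passes.
Candidate 2 (19 nt, A=4 T=3 G=7 C=5): GC 12/19 = 63.2% ✓; Tm = 2·7 + 4·12 = 62°C ✓; longest run = 2 ✓; length 19 ✓ — passes.
Candidate 3 (19 nt, A=6 T=2 G=8 C=3): GC 11/19 = 57.9% ✓; Tm = 2·8 + 4·11 = 60°C ✓; longest run = 3 ✓; length 19 ✓ — passes.
Candidate 4 (17 nt, A=6 T=4 G=1 C=6): GC 7/17 = 41.2%, outside 42.3–65.9% ✗; Tm = 2·10 + 4·7 = 48°C, outside 50–62°C ✗; longest run = 4, exceeds 3 ✗; length 17, outside 18–21 ✗ — fails.

Candidate 1, Candidate 2 and Candidate 3.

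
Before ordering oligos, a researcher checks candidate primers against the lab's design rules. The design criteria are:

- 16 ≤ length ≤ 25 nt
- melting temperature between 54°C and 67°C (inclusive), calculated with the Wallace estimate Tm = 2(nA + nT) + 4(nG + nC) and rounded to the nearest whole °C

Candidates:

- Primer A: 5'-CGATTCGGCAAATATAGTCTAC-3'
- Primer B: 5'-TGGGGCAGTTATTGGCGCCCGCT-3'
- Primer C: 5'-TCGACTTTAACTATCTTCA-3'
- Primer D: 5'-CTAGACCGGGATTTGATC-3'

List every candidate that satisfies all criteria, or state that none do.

Primer A and Primer D.

Primer A (22 nt, A=7 T=6 G=4 C=5): length 22 ✓; Tm = 2·13 + 4·9 = 62°C ✓ — passes.
Primer B (23 nt, A=2 T=6 G=9 C=6): length 23 ✓; Tm = 2·8 + 4·15 = 76°C, outside 54–67°C ✗ — fails.
Primer C (19 nt, A=5 T=8 G=1 C=5): length 19 ✓; Tm = 2·13 + 4·6 = 50°C, outside 54–67°C ✗ — fails.
Primer D (18 nt, A=4 T=5 G=5 C=4): length 18 ✓; Tm = 2·9 + 4·9 = 54°C ✓ — passes.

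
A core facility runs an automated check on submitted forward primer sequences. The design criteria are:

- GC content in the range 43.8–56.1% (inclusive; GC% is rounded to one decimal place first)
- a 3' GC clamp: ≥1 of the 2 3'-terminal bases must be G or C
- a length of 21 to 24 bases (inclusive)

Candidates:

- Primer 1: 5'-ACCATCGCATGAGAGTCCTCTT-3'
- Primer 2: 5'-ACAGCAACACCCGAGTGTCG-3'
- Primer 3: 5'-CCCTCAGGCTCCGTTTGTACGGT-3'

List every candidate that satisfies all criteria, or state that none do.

Primer 1 (22 nt, A=5 T=6 G=4 C=7): GC 11/22 = 50.0% ✓; 3' end TT has 0 G/C, need ≥1 ✗; length 22 ✓ — fails.
Primer 2 (20 nt, A=6 T=2 G=5 C=7): GC 12/20 = 60.0%, outside 43.8–56.1% ✗; 3' end CG has 2 G/C ✓; length 20, outside 21–24 ✗ — fails.
Primer 3 (23 nt, A=2 T=7 G=6 C=8): GC 14/23 = 60.9%, outside 43.8–56.1% ✗; 3' end GT has 1 G/C ✓; length 23 ✓ — fails.

None of the candidates satisfy all criteria.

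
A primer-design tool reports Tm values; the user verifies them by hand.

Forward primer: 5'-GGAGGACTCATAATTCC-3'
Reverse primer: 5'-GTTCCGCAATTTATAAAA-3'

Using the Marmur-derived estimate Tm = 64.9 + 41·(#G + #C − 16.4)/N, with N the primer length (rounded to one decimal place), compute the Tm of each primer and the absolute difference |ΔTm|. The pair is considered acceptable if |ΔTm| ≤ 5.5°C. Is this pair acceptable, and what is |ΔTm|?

|ΔTm| = 5.7°C; the pair is not acceptable.

Forward: G+C = 8, N = 17 → Tm = 64.9 + 41·(8 − 16.4)/17 = 44.6°C.
Reverse: G+C = 5, N = 18 → Tm = 64.9 + 41·(5 − 16.4)/18 = 38.9°C.
|ΔTm| = |44.6 − 38.9| = 5.7°C, > 5.5°C.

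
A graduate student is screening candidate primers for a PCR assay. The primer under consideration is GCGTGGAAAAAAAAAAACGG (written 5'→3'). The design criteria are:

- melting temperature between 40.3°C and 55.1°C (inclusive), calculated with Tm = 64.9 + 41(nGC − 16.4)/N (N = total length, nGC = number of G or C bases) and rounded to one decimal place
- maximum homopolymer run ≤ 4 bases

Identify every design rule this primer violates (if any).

Fails: homopolymer run.

Base counts: A=11, T=1, G=6, C=2 (length 20).
Tm: Tm = 64.9 + 41·(8 − 16.4)/20 = 47.7°C ✓
homopolymer run: longest run = 11, exceeds 4 ✗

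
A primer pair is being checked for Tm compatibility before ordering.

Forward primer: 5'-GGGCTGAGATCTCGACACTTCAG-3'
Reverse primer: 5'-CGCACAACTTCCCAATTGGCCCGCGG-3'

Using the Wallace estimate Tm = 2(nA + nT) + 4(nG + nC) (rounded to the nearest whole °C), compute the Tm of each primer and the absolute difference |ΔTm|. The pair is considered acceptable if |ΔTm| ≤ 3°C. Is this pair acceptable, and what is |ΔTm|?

|ΔTm| = 14°C; the pair is not acceptable.

Forward: A=5 T=5 G=7 C=6 → Tm = 2·10 + 4·13 = 72°C.
Reverse: A=5 T=4 G=6 C=11 → Tm = 2·9 + 4·17 = 86°C.
|ΔTm| = |72 − 86| = 14°C, > 3°C.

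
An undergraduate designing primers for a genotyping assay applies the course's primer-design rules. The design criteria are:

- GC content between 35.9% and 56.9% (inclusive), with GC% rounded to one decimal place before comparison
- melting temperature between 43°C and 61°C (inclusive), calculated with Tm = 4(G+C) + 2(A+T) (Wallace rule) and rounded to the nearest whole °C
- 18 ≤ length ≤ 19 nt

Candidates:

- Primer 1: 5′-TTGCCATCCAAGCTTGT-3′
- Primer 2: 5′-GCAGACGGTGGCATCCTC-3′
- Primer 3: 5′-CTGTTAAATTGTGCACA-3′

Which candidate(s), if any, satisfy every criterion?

Primer 1 (17 nt, A=3 T=6 G=3 C=5): GC 8/17 = 47.1% ✓; Tm = 2·9 + 4·8 = 50°C ✓; length 17, outside 18–19 ✗ — fails.
Primer 2 (18 nt, A=3 T=3 G=6 C=6): GC 12/18 = 66.7%, outside 35.9–56.9% ✗; Tm = 2·6 + 4·12 = 60°C ✓; length 18 ✓ — fails.
Primer 3 (17 nt, A=5 T=6 G=3 C=3): GC 6/17 = 35.3%, outside 35.9–56.9% ✗; Tm = 2·11 + 4·6 = 46°C ✓; length 17, outside 18–19 ✗ — fails.

None of the candidates satisfy all criteria.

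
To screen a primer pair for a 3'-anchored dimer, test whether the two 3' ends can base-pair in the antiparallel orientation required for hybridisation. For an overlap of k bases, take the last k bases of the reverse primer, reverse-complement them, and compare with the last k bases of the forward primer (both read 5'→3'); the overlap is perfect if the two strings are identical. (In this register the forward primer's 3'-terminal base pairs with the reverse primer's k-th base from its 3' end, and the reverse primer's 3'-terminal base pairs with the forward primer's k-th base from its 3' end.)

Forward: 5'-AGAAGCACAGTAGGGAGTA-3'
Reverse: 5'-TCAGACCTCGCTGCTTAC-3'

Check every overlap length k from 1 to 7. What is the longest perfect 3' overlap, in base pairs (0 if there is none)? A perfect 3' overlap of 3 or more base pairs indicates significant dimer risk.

Last 7 bases (5'→3') — forward …GGGAGTA, reverse …TGCTTAC.
Reverse complement of the reverse primer's last 7 bases: GTAAGCA; its first k bases are the reverse complement of the reverse primer's last k bases, so a perfect k-base overlap needs the forward primer's last k bases to equal them.
Comparing (forward last k vs required): k=1: A vs G ✗; k=2: TA vs GT ✗; k=3: GTA vs GTA ✓; k=4: AGTA vs GTAA ✗; k=5: GAGTA vs GTAAG ✗; k=6: GGAGTA vs GTAAGC ✗; k=7: GGGAGTA vs GTAAGCA ✗.
Only k = 3 is perfect, so the longest perfect 3' overlap is 3.

Longest perfect overlap: 3 complementary base pairs; significant dimer risk (threshold 3).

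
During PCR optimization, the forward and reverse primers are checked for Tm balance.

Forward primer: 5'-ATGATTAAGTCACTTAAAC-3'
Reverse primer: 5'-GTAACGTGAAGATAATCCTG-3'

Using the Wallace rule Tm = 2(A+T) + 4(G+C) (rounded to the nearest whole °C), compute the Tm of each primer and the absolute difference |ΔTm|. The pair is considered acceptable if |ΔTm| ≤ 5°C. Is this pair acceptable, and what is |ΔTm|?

Forward: A=8 T=6 G=2 C=3 → Tm = 2·14 + 4·5 = 48°C.
Reverse: A=7 T=5 G=5 C=3 → Tm = 2·12 + 4·8 = 56°C.
|ΔTm| = |48 − 56| = 8°C, > 5°C.

|ΔTm| = 8°C; the pair is not acceptable.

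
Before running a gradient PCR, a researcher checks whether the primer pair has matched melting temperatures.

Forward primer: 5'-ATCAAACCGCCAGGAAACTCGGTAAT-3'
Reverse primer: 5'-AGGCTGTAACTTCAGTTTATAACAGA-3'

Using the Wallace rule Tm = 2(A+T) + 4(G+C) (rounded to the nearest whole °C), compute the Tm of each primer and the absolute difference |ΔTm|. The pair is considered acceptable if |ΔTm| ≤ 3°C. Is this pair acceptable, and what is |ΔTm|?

Forward: A=10 T=4 G=5 C=7 → Tm = 2·14 + 4·12 = 76°C.
Reverse: A=9 T=8 G=5 C=4 → Tm = 2·17 + 4·9 = 70°C.
|ΔTm| = |76 − 70| = 6°C, > 3°C.

|ΔTm| = 6°C; the pair is not acceptable.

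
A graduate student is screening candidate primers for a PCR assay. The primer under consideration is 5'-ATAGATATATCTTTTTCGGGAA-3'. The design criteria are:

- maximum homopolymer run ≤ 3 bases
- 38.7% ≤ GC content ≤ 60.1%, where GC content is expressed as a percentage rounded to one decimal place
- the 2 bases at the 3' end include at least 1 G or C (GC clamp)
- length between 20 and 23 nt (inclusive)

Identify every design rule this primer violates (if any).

Base counts: A=7, T=9, G=4, C=2 (length 22).
homopolymer run: longest run = 5, exceeds 3 ✗
GC content: GC 6/22 = 27.3%, outside 38.7–60.1% ✗
GC clamp: 3' end AA has 0 G/C, need ≥1 ✗
length: length 22 ✓

Fails: homopolymer run, GC content, GC clamp.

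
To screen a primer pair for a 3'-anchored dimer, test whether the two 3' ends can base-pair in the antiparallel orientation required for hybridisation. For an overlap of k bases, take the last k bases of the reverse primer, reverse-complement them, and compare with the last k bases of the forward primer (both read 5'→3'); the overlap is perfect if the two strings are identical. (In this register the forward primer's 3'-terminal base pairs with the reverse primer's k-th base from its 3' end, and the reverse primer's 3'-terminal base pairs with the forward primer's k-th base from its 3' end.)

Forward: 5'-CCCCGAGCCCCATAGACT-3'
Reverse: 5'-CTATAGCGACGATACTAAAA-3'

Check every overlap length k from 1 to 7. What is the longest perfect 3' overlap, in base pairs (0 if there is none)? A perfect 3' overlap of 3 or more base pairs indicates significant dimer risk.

Last 7 bases (5'→3') — forward …ATAGACT, reverse …ACTAAAA.
Reverse complement of the reverse primer's last 7 bases: TTTTAGT; its first k bases are the reverse complement of the reverse primer's last k bases, so a perfect k-base overlap needs the forward primer's last k bases to equal them.
Comparing (forward last k vs required): k=1: T vs T ✓; k=2: CT vs TT ✗; k=3: ACT vs TTT ✗; k=4: GACT vs TTTT ✗; k=5: AGACT vs TTTTA ✗; k=6: TAGACT vs TTTTAG ✗; k=7: ATAGACT vs TTTTAGT ✗.
Only k = 1 is perfect, so the longest perfect 3' overlap is 1.

Longest perfect overlap: 1 complementary base pair; below the dimer-risk threshold (threshold 3).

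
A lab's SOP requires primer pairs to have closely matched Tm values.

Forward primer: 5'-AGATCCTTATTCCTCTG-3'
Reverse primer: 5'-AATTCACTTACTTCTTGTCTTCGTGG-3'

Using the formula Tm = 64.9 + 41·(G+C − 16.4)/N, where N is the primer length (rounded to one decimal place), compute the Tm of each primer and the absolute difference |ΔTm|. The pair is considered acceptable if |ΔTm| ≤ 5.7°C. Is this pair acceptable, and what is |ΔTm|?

|ΔTm| = 12.6°C; the pair is not acceptable.

Forward: G+C = 7, N = 17 → Tm = 64.9 + 41·(7 − 16.4)/17 = 42.2°C.
Reverse: G+C = 10, N = 26 → Tm = 64.9 + 41·(10 − 16.4)/26 = 54.8°C.
|ΔTm| = |42.2 − 54.8| = 12.6°C, > 5.7°C.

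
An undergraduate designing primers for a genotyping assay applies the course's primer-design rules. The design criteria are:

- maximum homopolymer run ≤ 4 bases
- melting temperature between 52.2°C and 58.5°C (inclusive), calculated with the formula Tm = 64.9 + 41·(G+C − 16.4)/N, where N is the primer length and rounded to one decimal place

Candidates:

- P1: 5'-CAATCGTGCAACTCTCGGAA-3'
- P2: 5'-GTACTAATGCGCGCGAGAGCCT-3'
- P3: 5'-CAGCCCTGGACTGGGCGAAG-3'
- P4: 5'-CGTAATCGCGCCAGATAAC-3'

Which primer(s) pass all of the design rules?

P1 (20 nt, A=6 T=4 G=4 C=6): longest run = 2 ✓; Tm = 64.9 + 41·(10 − 16.4)/20 = 51.8°C, outside 52.2–58.5°C ✗ — fails.
P2 (22 nt, A=5 T=4 G=7 C=6): longest run = 2 ✓; Tm = 64.9 + 41·(13 − 16.4)/22 = 58.6°C, outside 52.2–58.5°C ✗ — fails.
P3 (20 nt, A=4 T=2 G=8 C=6): longest run = 3 ✓; Tm = 64.9 + 41·(14 − 16.4)/20 = 60.0°C, outside 52.2–58.5°C ✗ — fails.
P4 (19 nt, A=6 T=3 G=4 C=6): longest run = 2 ✓; Tm = 64.9 + 41·(10 − 16.4)/19 = 51.1°C, outside 52.2–58.5°C ✗ — fails.

None of the candidates satisfy all criteria.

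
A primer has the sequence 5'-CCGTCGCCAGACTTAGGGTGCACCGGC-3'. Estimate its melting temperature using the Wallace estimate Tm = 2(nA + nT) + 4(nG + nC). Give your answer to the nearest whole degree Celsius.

92°C

Base counts: A=4, T=4, G=9, C=10 (length 27).
Tm = 2·(4+4) + 4·(9+10) = 2·8 + 4·19 = 16 + 76 = 92°C.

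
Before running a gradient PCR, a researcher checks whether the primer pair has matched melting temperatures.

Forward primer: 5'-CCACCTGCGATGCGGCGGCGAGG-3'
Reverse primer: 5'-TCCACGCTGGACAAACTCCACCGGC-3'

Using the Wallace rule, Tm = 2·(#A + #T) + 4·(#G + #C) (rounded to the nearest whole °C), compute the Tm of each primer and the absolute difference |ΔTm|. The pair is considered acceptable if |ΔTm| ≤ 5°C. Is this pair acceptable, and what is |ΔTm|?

Forward: A=3 T=2 G=10 C=8 → Tm = 2·5 + 4·18 = 82°C.
Reverse: A=6 T=3 G=5 C=11 → Tm = 2·9 + 4·16 = 82°C.
|ΔTm| = |82 − 82| = 0°C, ≤ 5°C.

|ΔTm| = 0°C; the pair is acceptable.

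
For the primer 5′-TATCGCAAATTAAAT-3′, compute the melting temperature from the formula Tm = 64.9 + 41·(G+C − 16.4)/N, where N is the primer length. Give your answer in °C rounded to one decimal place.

Base counts: A=7, T=5, G=1, C=2; G+C = 3, N = 15.
Tm = 64.9 + 41·(3 − 16.4)/15 = 64.9 + -549.40/15 = 28.3°C.

28.3°C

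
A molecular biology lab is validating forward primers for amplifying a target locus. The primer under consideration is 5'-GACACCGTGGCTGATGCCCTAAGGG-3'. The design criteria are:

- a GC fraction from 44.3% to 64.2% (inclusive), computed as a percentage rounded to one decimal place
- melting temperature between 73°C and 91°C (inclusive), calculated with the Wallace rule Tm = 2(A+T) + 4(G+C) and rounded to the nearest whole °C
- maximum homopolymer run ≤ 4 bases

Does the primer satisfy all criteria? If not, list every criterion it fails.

Base counts: A=5, T=4, G=9, C=7 (length 25).
GC content: GC 16/25 = 64.0% ✓
Tm: Tm = 2·9 + 4·16 = 82°C ✓
homopolymer run: longest run = 3 ✓

Meets all criteria.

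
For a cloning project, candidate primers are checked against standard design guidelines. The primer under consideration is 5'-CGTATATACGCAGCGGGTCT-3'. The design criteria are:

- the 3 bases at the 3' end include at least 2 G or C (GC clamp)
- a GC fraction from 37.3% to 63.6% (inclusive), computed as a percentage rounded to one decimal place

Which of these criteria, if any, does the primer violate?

Fails: GC clamp.

Base counts: A=4, T=5, G=6, C=5 (length 20).
GC clamp: 3' end TCT has 1 G/C, need ≥2 ✗
GC content: GC 11/20 = 55.0% ✓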